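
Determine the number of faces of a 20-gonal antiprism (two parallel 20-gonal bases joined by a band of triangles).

42

An antiprism on an n-gon has two n-gon caps and 2n triangles: V = 2·20 = 40, E = 4·20 = 80, F = 2·20 + 2 = 42.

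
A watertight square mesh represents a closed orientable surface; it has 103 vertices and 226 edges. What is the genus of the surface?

6

Every face is a square and each edge borders two faces, so 4F = 2·226, giving F = 113.
χ = V − E + F = 103 − 226 + 113 = -10.
For a closed orientable surface χ = 2 − 2g, so g = (2 − (-10))/2 = 6.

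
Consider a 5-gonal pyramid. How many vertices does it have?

6

A pyramid on an n-gon base has one n-gon and n triangles: V = 5 + 1 = 6, E = 2·5 = 10, F = 5 + 1 = 6.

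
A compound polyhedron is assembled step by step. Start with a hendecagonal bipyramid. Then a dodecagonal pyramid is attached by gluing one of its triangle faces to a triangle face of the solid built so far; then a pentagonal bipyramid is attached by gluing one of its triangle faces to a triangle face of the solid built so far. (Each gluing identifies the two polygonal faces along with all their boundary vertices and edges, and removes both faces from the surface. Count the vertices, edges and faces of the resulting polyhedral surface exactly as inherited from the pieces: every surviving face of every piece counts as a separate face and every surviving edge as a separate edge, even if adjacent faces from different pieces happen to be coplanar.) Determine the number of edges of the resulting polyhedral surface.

66

A hendecagonal bipyramid: V=13, E=33, F=22.
Attach a dodecagonal pyramid (V=13, E=24, F=13) along a 3-gon: merge 3 vertices and 3 edges, delete both glued faces → V=23, E=54, F=33.
Attach a pentagonal bipyramid (V=7, E=15, F=10) along a 3-gon: merge 3 vertices and 3 edges, delete both glued faces → V=27, E=66, F=41.
Check: V − E + F = 27 − 66 + 41 = 2.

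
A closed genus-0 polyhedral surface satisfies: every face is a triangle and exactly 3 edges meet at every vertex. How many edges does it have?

Each face has 3 edges and each edge borders two faces, so 2E = 3F.
Each vertex has degree 3, so 3V = 2E and hence V = 3F/3.
Euler: V − E + F = 2 ⇒ (3F/3) − (3F/2) + F = 2.
Multiply by 6: (6 − 9 + 6)F = 12, i.e. 3F = 12.
So F = 4, E = 3·4/2 = 6, V = 3·4/3 = 4.

6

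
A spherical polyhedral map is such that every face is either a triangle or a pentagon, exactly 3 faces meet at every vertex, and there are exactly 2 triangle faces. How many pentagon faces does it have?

Let x be the number of pentagons; then F = 2 + x.
Edge–face incidences: 2E = 3·2 + 5·x = 6 + 5x.
Every vertex has degree 3, so 3V = 2E.
Euler: V − E + F = 2 ⇒ (2E)/3 − E + (2 + x) = 2.
Multiply by 6: 2·(2E) − 3·(2E) + 6·(2 + x) = 12, i.e. 12 + 6x − (6 + 5x) = 12.
Collecting terms: x + 6 = 12, so x = 6.
Then 2E = 6 + 5·6 = 36, so E = 18, V = 2E/3 = 12, F = 2 + 6 = 8.

6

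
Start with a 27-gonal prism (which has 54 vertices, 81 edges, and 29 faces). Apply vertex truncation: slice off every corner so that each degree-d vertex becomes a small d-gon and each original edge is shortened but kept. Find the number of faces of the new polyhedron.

Truncation replaces each original edge-end by a new vertex, so V′ = 2E = 162.
Each original edge survives, and each old vertex of degree d contributes d new edges; summing degrees gives Σd = 2E, so E′ = E + 2E = 3E = 243.
Each original face survives and each original vertex becomes one new face: F′ = F + V = 83.

83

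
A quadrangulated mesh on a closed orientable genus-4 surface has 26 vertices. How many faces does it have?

χ = 2 − 2·4 = -6, and every face is a square so 4F = 2E.
V − E + F = -6 with E = 4F/2 gives 26 − (4/2 − 1)·F = -6, so F = 32 and E = 64.

32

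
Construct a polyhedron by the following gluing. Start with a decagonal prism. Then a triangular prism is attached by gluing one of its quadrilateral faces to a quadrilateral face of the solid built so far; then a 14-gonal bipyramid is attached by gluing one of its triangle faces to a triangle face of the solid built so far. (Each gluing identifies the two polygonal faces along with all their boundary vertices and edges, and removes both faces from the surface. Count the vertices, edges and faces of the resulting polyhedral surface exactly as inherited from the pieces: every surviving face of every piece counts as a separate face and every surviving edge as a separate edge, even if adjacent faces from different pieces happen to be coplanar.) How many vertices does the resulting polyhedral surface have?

A decagonal prism: V=20, E=30, F=12.
Attach a triangular prism (V=6, E=9, F=5) along a 4-gon: merge 4 vertices and 4 edges, delete both glued faces → V=22, E=35, F=15.
Attach a 14-gonal bipyramid (V=16, E=42, F=28) along a 3-gon: merge 3 vertices and 3 edges, delete both glued faces → V=35, E=74, F=41.
Check: V − E + F = 35 − 74 + 41 = 2.

35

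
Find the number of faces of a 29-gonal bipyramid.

58

A bipyramid over an n-gon has 2n triangular faces and n + 2 vertices: V = 29 + 2 = 31, E = 3·29 = 87, F = 2·29 = 58.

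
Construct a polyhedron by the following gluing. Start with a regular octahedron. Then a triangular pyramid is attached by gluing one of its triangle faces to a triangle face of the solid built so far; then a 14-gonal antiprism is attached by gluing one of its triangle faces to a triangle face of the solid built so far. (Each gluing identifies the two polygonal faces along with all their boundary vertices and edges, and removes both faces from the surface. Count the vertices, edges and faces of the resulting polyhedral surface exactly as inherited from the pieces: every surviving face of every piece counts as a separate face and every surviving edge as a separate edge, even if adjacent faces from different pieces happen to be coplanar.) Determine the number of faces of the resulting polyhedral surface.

A regular octahedron: V=6, E=12, F=8.
Attach a triangular pyramid (V=4, E=6, F=4) along a 3-gon: merge 3 vertices and 3 edges, delete both glued faces → V=7, E=15, F=10.
Attach a 14-gonal antiprism (V=28, E=56, F=30) along a 3-gon: merge 3 vertices and 3 edges, delete both glued faces → V=32, E=68, F=38.
Check: V − E + F = 32 − 68 + 38 = 2.

38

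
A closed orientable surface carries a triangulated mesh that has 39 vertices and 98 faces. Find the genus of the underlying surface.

6

Every face is a triangle, so 2E = 3·98 = 294, giving E = 147.
χ = V − E + F = 39 − 147 + 98 = -10.
For a closed orientable surface χ = 2 − 2g, so g = (2 − (-10))/2 = 6.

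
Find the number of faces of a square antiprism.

10

An antiprism on an n-gon has two n-gon caps and 2n triangles: V = 2·4 = 8, E = 4·4 = 16, F = 2·4 + 2 = 10.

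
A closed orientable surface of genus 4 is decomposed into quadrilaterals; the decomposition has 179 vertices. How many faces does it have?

185

χ = 2 − 2·4 = -6, and every face is a square so 4F = 2E.
V − E + F = -6 with E = 4F/2 gives 179 − (4/2 − 1)·F = -6, so F = 185 and E = 370.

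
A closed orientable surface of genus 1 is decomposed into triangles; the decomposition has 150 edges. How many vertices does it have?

χ = 2 − 2·1 = 0, and every face is a triangle so 3F = 2E.
F = 2E/3 = 100. Then V = 0 + E − F = 0 + 150 − 100 = 50.

50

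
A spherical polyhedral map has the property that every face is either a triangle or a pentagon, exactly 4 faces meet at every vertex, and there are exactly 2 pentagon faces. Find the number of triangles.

10

Let x be the number of triangles; then F = 2 + x.
Edge–face incidences: 2E = 5·2 + 3·x = 10 + 3x.
Every vertex has degree 4, so 4V = 2E.
Euler: V − E + F = 2 ⇒ (2E)/4 − E + (2 + x) = 2.
Multiply by 8: 2·(2E) − 4·(2E) + 8·(2 + x) = 16, i.e. 16 + 8x − 2·(10 + 3x) = 16.
Collecting terms: 2x − 4 = 16, so 2x = 20, so x = 10.
Then 2E = 10 + 3·10 = 40, so E = 20, V = 2E/4 = 10, F = 2 + 10 = 12.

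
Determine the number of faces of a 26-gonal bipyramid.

A bipyramid over an n-gon has 2n triangular faces and n + 2 vertices: V = 26 + 2 = 28, E = 3·26 = 78, F = 2·26 = 52.

52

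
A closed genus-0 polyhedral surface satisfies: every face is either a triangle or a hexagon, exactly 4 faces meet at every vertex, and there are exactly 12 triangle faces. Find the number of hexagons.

2

Let x be the number of hexagons; then F = 12 + x.
Edge–face incidences: 2E = 3·12 + 6·x = 36 + 6x.
Every vertex has degree 4, so 4V = 2E.
Euler: V − E + F = 2 ⇒ (2E)/4 − E + (12 + x) = 2.
Multiply by 8: 2·(2E) − 4·(2E) + 8·(12 + x) = 16, i.e. 96 + 8x − 2·(36 + 6x) = 16.
Collecting terms: −4x + 24 = 16, so −4x = −8, so x = 2.
Then 2E = 36 + 6·2 = 48, so E = 24, V = 2E/4 = 12, F = 12 + 2 = 14.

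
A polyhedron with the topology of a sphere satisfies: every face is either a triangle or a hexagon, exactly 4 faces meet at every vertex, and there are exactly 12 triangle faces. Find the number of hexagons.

Let x be the number of hexagons; then F = 12 + x.
Edge–face incidences: 2E = 3·12 + 6·x = 36 + 6x.
Every vertex has degree 4, so 4V = 2E.
Euler: V − E + F = 2 ⇒ (2E)/4 − E + (12 + x) = 2.
Multiply by 8: 2·(2E) − 4·(2E) + 8·(12 + x) = 16, i.e. 96 + 8x − 2·(36 + 6x) = 16.
Collecting terms: −4x + 24 = 16, so −4x = −8, so x = 2.
Then 2E = 36 + 6·2 = 48, so E = 24, V = 2E/4 = 12, F = 12 + 2 = 14.

2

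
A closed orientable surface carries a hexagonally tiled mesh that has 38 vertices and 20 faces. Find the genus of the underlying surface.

2

Every face is a hexagon, so 2E = 6·20 = 120, giving E = 60.
χ = V − E + F = 38 − 60 + 20 = -2.
For a closed orientable surface χ = 2 − 2g, so g = (2 − (-2))/2 = 2.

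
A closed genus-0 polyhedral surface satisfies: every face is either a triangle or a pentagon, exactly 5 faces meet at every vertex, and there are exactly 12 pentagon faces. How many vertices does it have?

Let x be the number of triangles; then F = 12 + x.
Edge–face incidences: 2E = 5·12 + 3·x = 60 + 3x.
Every vertex has degree 5, so 5V = 2E.
Euler: V − E + F = 2 ⇒ (2E)/5 − E + (12 + x) = 2.
Multiply by 10: 2·(2E) − 5·(2E) + 10·(12 + x) = 20, i.e. 120 + 10x − 3·(60 + 3x) = 20.
Collecting terms: x − 60 = 20, so x = 80.
Then 2E = 60 + 3·80 = 300, so E = 150, V = 2E/5 = 60, F = 12 + 80 = 92.

60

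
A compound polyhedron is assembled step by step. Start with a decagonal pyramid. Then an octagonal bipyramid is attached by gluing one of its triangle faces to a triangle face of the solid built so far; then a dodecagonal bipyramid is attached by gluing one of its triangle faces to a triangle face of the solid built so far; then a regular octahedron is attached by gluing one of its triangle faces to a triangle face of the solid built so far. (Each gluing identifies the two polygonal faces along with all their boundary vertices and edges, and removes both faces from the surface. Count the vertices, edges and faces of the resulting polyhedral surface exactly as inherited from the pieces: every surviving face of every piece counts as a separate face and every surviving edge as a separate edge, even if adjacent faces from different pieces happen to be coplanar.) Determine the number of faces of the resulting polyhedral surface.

A decagonal pyramid: V=11, E=20, F=11.
Attach an octagonal bipyramid (V=10, E=24, F=16) along a 3-gon: merge 3 vertices and 3 edges, delete both glued faces → V=18, E=41, F=25.
Attach a dodecagonal bipyramid (V=14, E=36, F=24) along a 3-gon: merge 3 vertices and 3 edges, delete both glued faces → V=29, E=74, F=47.
Attach a regular octahedron (V=6, E=12, F=8) along a 3-gon: merge 3 vertices and 3 edges, delete both glued faces → V=32, E=83, F=53.
Check: V − E + F = 32 − 83 + 53 = 2.

53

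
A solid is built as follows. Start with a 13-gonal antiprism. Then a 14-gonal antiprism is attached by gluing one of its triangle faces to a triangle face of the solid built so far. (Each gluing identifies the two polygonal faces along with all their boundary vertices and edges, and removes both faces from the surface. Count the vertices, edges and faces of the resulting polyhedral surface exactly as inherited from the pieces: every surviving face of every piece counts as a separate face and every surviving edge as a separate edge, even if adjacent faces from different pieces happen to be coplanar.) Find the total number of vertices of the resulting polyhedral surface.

A 13-gonal antiprism: V=26, E=52, F=28.
Attach a 14-gonal antiprism (V=28, E=56, F=30) along a 3-gon: merge 3 vertices and 3 edges, delete both glued faces → V=51, E=105, F=56.
Check: V − E + F = 51 − 105 + 56 = 2.

51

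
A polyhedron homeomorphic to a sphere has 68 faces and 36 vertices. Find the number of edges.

Here V − E + F = 2.
E = V + F − (2) = 36 + 68 − (2) = 102.

102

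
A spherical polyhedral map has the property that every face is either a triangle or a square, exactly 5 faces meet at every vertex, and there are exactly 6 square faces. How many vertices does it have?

Let x be the number of triangles; then F = 6 + x.
Edge–face incidences: 2E = 4·6 + 3·x = 24 + 3x.
Every vertex has degree 5, so 5V = 2E.
Euler: V − E + F = 2 ⇒ (2E)/5 − E + (6 + x) = 2.
Multiply by 10: 2·(2E) − 5·(2E) + 10·(6 + x) = 20, i.e. 60 + 10x − 3·(24 + 3x) = 20.
Collecting terms: x − 12 = 20, so x = 32.
Then 2E = 24 + 3·32 = 120, so E = 60, V = 2E/5 = 24, F = 6 + 32 = 38.

24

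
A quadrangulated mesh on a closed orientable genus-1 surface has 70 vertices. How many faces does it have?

χ = 2 − 2·1 = 0, and every face is a square so 4F = 2E.
V − E + F = 0 with E = 4F/2 gives 70 − (4/2 − 1)·F = 0, so F = 70 and E = 140.

70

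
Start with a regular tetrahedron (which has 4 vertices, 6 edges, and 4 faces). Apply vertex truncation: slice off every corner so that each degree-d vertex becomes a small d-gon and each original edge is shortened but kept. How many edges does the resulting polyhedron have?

18

Truncation replaces each original edge-end by a new vertex, so V′ = 2E = 12.
Each original edge survives, and each old vertex of degree d contributes d new edges; summing degrees gives Σd = 2E, so E′ = E + 2E = 3E = 18.
Each original face survives and each original vertex becomes one new face: F′ = F + V = 8.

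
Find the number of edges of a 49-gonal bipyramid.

A bipyramid over an n-gon has 2n triangular faces and n + 2 vertices: V = 49 + 2 = 51, E = 3·49 = 147, F = 2·49 = 98.

147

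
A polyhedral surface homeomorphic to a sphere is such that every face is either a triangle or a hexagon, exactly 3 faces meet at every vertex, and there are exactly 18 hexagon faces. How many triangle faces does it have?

4

Let x be the number of triangles; then F = 18 + x.
Edge–face incidences: 2E = 6·18 + 3·x = 108 + 3x.
Every vertex has degree 3, so 3V = 2E.
Euler: V − E + F = 2 ⇒ (2E)/3 − E + (18 + x) = 2.
Multiply by 6: 2·(2E) − 3·(2E) + 6·(18 + x) = 12, i.e. 108 + 6x − (108 + 3x) = 12.
Collecting terms: 3x = 12, so x = 4.
Then 2E = 108 + 3·4 = 120, so E = 60, V = 2E/3 = 40, F = 18 + 4 = 22.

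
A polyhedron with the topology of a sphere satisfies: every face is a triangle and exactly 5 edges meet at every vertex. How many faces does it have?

Each face has 3 edges and each edge borders two faces, so 2E = 3F.
Each vertex has degree 5, so 5V = 2E and hence V = 3F/5.
Euler: V − E + F = 2 ⇒ (3F/5) − (3F/2) + F = 2.
Multiply by 10: (6 − 15 + 10)F = 20, i.e. 1F = 20.
So F = 20, E = 3·20/2 = 30, V = 3·20/5 = 12.

20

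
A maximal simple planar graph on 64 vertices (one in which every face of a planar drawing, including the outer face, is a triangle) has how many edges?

In a plane triangulation 3F = 2E and V − E + F = 2, so E = 3V − 6 = 3·64 − 6 = 186.

186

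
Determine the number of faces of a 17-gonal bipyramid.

34

A bipyramid over an n-gon has 2n triangular faces and n + 2 vertices: V = 17 + 2 = 19, E = 3·17 = 51, F = 2·17 = 34.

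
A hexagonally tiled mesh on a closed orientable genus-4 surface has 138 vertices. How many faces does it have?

72

χ = 2 − 2·4 = -6, and every face is a hexagon so 6F = 2E.
V − E + F = -6 with E = 6F/2 gives 138 − (6/2 − 1)·F = -6, so F = 72 and E = 216.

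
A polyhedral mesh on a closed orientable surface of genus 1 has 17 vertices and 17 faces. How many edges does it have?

34

For a closed orientable surface of genus 1, χ = 2 − 2·1 = 0.
E = V + F − (0) = 17 + 17 − (0) = 34.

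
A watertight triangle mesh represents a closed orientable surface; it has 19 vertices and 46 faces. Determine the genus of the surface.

Every face is a triangle, so 2E = 3·46 = 138, giving E = 69.
χ = V − E + F = 19 − 69 + 46 = -4.
For a closed orientable surface χ = 2 − 2g, so g = (2 − (-4))/2 = 3.

3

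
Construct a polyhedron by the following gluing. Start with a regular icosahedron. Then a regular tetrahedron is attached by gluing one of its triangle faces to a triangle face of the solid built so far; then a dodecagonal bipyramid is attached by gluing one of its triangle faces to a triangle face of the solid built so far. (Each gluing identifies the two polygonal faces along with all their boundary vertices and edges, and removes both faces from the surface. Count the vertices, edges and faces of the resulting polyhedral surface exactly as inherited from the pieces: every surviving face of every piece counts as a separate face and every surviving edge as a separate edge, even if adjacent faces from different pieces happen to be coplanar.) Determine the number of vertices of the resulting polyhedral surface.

A regular icosahedron: V=12, E=30, F=20.
Attach a regular tetrahedron (V=4, E=6, F=4) along a 3-gon: merge 3 vertices and 3 edges, delete both glued faces → V=13, E=33, F=22.
Attach a dodecagonal bipyramid (V=14, E=36, F=24) along a 3-gon: merge 3 vertices and 3 edges, delete both glued faces → V=24, E=66, F=44.
Check: V − E + F = 24 − 66 + 44 = 2.

24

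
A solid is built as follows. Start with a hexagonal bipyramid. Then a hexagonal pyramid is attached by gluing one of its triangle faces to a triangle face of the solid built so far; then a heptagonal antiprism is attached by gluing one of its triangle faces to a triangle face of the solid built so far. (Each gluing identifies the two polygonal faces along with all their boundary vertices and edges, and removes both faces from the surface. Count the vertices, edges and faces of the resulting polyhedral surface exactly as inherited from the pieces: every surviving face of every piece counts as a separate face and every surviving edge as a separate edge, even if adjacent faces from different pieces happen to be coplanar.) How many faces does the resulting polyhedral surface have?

31

A hexagonal bipyramid: V=8, E=18, F=12.
Attach a hexagonal pyramid (V=7, E=12, F=7) along a 3-gon: merge 3 vertices and 3 edges, delete both glued faces → V=12, E=27, F=17.
Attach a heptagonal antiprism (V=14, E=28, F=16) along a 3-gon: merge 3 vertices and 3 edges, delete both glued faces → V=23, E=52, F=31.
Check: V − E + F = 23 − 52 + 31 = 2.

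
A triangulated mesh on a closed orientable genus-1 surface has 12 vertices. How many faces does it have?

24

χ = 2 − 2·1 = 0, and every face is a triangle so 3F = 2E.
V − E + F = 0 with E = 3F/2 gives 12 − (3/2 − 1)·F = 0, so F = 24 and E = 36.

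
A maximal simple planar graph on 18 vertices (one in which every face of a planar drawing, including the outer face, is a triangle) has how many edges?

In a plane triangulation 3F = 2E and V − E + F = 2, so E = 3V − 6 = 3·18 − 6 = 48.

48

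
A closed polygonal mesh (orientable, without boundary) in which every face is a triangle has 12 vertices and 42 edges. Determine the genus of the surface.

Every face is a triangle and each edge borders two faces, so 3F = 2·42, giving F = 28.
χ = V − E + F = 12 − 42 + 28 = -2.
For a closed orientable surface χ = 2 − 2g, so g = (2 − (-2))/2 = 2.

2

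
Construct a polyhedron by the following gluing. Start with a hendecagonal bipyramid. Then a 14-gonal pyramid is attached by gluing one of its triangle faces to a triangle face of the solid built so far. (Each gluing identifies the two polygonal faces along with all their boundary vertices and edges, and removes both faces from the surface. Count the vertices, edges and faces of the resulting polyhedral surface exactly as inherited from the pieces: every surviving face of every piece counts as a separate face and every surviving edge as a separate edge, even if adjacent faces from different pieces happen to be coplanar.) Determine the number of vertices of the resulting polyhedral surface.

A hendecagonal bipyramid: V=13, E=33, F=22.
Attach a 14-gonal pyramid (V=15, E=28, F=15) along a 3-gon: merge 3 vertices and 3 edges, delete both glued faces → V=25, E=58, F=35.
Check: V − E + F = 25 − 58 + 35 = 2.

25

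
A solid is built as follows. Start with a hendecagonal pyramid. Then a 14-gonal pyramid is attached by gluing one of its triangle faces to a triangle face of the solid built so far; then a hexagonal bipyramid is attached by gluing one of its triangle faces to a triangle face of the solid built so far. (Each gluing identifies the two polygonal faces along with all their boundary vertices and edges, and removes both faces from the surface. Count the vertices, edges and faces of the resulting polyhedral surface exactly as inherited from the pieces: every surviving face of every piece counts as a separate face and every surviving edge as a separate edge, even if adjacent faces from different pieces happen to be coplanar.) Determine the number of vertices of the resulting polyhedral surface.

29

A hendecagonal pyramid: V=12, E=22, F=12.
Attach a 14-gonal pyramid (V=15, E=28, F=15) along a 3-gon: merge 3 vertices and 3 edges, delete both glued faces → V=24, E=47, F=25.
Attach a hexagonal bipyramid (V=8, E=18, F=12) along a 3-gon: merge 3 vertices and 3 edges, delete both glued faces → V=29, E=62, F=35.
Check: V − E + F = 29 − 62 + 35 = 2.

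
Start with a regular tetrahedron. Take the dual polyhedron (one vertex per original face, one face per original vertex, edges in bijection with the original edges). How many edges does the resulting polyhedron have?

6

The base solid has V = 4, E = 6, F = 4.
The dual swaps V and F and preserves E: V′ = F = 4, E′ = E = 6, F′ = V = 4.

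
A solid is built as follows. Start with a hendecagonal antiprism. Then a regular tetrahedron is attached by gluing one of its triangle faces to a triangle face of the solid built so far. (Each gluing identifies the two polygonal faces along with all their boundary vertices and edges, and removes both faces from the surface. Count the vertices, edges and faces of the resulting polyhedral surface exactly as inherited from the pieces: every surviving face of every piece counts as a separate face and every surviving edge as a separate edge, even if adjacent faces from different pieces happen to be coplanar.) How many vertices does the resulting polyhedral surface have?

A hendecagonal antiprism: V=22, E=44, F=24.
Attach a regular tetrahedron (V=4, E=6, F=4) along a 3-gon: merge 3 vertices and 3 edges, delete both glued faces → V=23, E=47, F=26.
Check: V − E + F = 23 − 47 + 26 = 2.

23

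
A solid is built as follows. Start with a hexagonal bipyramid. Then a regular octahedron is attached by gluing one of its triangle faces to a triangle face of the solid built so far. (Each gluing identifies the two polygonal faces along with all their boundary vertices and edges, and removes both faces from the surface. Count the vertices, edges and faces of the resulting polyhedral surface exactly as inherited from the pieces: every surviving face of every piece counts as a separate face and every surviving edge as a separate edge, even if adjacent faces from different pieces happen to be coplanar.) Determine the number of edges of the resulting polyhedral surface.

27

A hexagonal bipyramid: V=8, E=18, F=12.
Attach a regular octahedron (V=6, E=12, F=8) along a 3-gon: merge 3 vertices and 3 edges, delete both glued faces → V=11, E=27, F=18.
Check: V − E + F = 11 − 27 + 18 = 2.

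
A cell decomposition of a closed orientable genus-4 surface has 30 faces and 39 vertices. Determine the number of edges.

For a closed orientable surface of genus 4, χ = 2 − 2·4 = -6.
E = V + F − (-6) = 39 + 30 − (-6) = 75.

75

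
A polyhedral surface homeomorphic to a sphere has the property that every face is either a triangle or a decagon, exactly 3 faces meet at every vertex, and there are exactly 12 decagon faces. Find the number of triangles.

Let x be the number of triangles; then F = 12 + x.
Edge–face incidences: 2E = 10·12 + 3·x = 120 + 3x.
Every vertex has degree 3, so 3V = 2E.
Euler: V − E + F = 2 ⇒ (2E)/3 − E + (12 + x) = 2.
Multiply by 6: 2·(2E) − 3·(2E) + 6·(12 + x) = 12, i.e. 72 + 6x − (120 + 3x) = 12.
Collecting terms: 3x − 48 = 12, so 3x = 60, so x = 20.
Then 2E = 120 + 3·20 = 180, so E = 90, V = 2E/3 = 60, F = 12 + 20 = 32.

20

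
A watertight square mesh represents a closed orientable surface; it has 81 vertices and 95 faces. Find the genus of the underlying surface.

8

Every face is a square, so 2E = 4·95 = 380, giving E = 190.
χ = V − E + F = 81 − 190 + 95 = -14.
For a closed orientable surface χ = 2 − 2g, so g = (2 − (-14))/2 = 8.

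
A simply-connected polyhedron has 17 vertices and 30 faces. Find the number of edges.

45

Here V − E + F = 2.
E = V + F − (2) = 17 + 30 − (2) = 45.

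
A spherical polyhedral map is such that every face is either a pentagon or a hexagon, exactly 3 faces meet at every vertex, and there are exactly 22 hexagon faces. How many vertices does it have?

64

Let x be the number of pentagons; then F = 22 + x.
Edge–face incidences: 2E = 6·22 + 5·x = 132 + 5x.
Every vertex has degree 3, so 3V = 2E.
Euler: V − E + F = 2 ⇒ (2E)/3 − E + (22 + x) = 2.
Multiply by 6: 2·(2E) − 3·(2E) + 6·(22 + x) = 12, i.e. 132 + 6x − (132 + 5x) = 12.
Collecting terms: x = 12.
Then 2E = 132 + 5·12 = 192, so E = 96, V = 2E/3 = 64, F = 22 + 12 = 34.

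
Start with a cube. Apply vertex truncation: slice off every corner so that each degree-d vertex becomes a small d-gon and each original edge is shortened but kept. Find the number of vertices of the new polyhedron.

24

The base solid has V = 8, E = 12, F = 6.
Truncation replaces each original edge-end by a new vertex, so V′ = 2E = 24.
Each original edge survives, and each old vertex of degree d contributes d new edges; summing degrees gives Σd = 2E, so E′ = E + 2E = 3E = 36.
Each original face survives and each original vertex becomes one new face: F′ = F + V = 14.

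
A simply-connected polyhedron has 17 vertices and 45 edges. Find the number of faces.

Here V − E + F = 2.
F = 2 − V + E = 2 − 17 + 45 = 30.

30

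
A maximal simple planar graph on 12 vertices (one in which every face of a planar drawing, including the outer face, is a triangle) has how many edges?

In a plane triangulation 3F = 2E and V − E + F = 2, so E = 3V − 6 = 3·12 − 6 = 30.

30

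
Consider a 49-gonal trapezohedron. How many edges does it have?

196

The n-trapezohedron (dual of the n-antiprism) has V = 2·49 + 2 = 100, E = 4·49 = 196, F = 2·49 = 98.
Check: V − E + F = 100 − 196 + 98 = 2.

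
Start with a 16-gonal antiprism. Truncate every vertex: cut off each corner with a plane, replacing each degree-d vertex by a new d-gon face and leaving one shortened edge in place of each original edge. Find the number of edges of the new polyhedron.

The base solid has V = 32, E = 64, F = 34.
Truncation replaces each original edge-end by a new vertex, so V′ = 2E = 128.
Each original edge survives, and each old vertex of degree d contributes d new edges; summing degrees gives Σd = 2E, so E′ = E + 2E = 3E = 192.
Each original face survives and each original vertex becomes one new face: F′ = F + V = 66.

192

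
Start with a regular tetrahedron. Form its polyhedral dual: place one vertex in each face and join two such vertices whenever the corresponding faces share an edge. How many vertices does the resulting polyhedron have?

The base solid has V = 4, E = 6, F = 4.
The dual swaps V and F and preserves E: V′ = F = 4, E′ = E = 6, F′ = V = 4.

4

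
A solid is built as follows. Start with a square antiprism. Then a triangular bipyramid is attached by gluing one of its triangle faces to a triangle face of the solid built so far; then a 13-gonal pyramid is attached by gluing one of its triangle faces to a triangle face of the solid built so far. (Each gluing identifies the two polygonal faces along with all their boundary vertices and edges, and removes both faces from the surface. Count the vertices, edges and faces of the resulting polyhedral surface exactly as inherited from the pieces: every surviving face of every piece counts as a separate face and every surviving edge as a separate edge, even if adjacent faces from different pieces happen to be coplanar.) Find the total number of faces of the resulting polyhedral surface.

A square antiprism: V=8, E=16, F=10.
Attach a triangular bipyramid (V=5, E=9, F=6) along a 3-gon: merge 3 vertices and 3 edges, delete both glued faces → V=10, E=22, F=14.
Attach a 13-gonal pyramid (V=14, E=26, F=14) along a 3-gon: merge 3 vertices and 3 edges, delete both glued faces → V=21, E=45, F=26.
Check: V − E + F = 21 − 45 + 26 = 2.

26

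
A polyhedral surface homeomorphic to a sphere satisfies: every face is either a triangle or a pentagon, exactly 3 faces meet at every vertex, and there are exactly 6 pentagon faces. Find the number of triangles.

Let x be the number of triangles; then F = 6 + x.
Edge–face incidences: 2E = 5·6 + 3·x = 30 + 3x.
Every vertex has degree 3, so 3V = 2E.
Euler: V − E + F = 2 ⇒ (2E)/3 − E + (6 + x) = 2.
Multiply by 6: 2·(2E) − 3·(2E) + 6·(6 + x) = 12, i.e. 36 + 6x − (30 + 3x) = 12.
Collecting terms: 3x + 6 = 12, so 3x = 6, so x = 2.
Then 2E = 30 + 3·2 = 36, so E = 18, V = 2E/3 = 12, F = 6 + 2 = 8.

2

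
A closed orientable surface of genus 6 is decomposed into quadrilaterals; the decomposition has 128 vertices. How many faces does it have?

χ = 2 − 2·6 = -10, and every face is a square so 4F = 2E.
V − E + F = -10 with E = 4F/2 gives 128 − (4/2 − 1)·F = -10, so F = 138 and E = 276.

138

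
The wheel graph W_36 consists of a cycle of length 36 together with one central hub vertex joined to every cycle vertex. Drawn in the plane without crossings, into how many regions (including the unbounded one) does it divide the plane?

W_36 has V = 36 + 1 = 37 vertices and E = 2·36 = 72 edges.
By Euler's formula F = 2 − V + E = 2 − 37 + 72 = 37.

37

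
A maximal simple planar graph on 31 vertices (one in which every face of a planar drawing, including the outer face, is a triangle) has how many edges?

87

In a plane triangulation 3F = 2E and V − E + F = 2, so E = 3V − 6 = 3·31 − 6 = 87.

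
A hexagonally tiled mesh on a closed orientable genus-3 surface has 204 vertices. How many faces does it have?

104

χ = 2 − 2·3 = -4, and every face is a hexagon so 6F = 2E.
V − E + F = -4 with E = 6F/2 gives 204 − (6/2 − 1)·F = -4, so F = 104 and E = 312.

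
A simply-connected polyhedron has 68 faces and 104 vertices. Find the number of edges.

Here V − E + F = 2.
E = V + F − (2) = 104 + 68 − (2) = 170.

170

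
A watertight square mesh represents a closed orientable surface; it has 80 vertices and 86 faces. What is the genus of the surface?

Every face is a square, so 2E = 4·86 = 344, giving E = 172.
χ = V − E + F = 80 − 172 + 86 = -6.
For a closed orientable surface χ = 2 − 2g, so g = (2 − (-6))/2 = 4.

4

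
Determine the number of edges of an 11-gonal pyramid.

22

A pyramid on an n-gon base has one n-gon and n triangles: V = 11 + 1 = 12, E = 2·11 = 22, F = 11 + 1 = 12.
Check: V − E + F = 12 − 22 + 12 = 2.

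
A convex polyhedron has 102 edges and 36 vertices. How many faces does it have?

Here V − E + F = 2.
F = 2 − V + E = 2 − 36 + 102 = 68.

68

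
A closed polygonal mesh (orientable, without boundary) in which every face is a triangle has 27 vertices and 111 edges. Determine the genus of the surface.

Every face is a triangle and each edge borders two faces, so 3F = 2·111, giving F = 74.
χ = V − E + F = 27 − 111 + 74 = -10.
For a closed orientable surface χ = 2 − 2g, so g = (2 − (-10))/2 = 6.

6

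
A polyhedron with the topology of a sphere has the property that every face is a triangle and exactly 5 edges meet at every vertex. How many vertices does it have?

12

Each face has 3 edges and each edge borders two faces, so 2E = 3F.
Each vertex has degree 5, so 5V = 2E and hence V = 3F/5.
Euler: V − E + F = 2 ⇒ (3F/5) − (3F/2) + F = 2.
Multiply by 10: (6 − 15 + 10)F = 20, i.e. 1F = 20.
So F = 20, E = 3·20/2 = 30, V = 3·20/5 = 12.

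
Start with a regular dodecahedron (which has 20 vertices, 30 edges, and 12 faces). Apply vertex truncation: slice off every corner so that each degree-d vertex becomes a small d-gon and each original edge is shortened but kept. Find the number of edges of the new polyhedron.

Truncation replaces each original edge-end by a new vertex, so V′ = 2E = 60.
Each original edge survives, and each old vertex of degree d contributes d new edges; summing degrees gives Σd = 2E, so E′ = E + 2E = 3E = 90.
Each original face survives and each original vertex becomes one new face: F′ = F + V = 32.

90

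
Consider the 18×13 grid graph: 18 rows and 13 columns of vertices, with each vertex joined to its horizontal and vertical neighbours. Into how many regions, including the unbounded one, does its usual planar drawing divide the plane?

205

The grid has V = 18·13 = 234 vertices and E = 18·12 + 13·17 = 437 edges.
F = 2 − V + E = 2 − 234 + 437 = 205.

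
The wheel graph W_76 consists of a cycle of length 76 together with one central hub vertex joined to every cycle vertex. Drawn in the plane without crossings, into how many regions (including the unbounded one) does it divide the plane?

W_76 has V = 76 + 1 = 77 vertices and E = 2·76 = 152 edges.
By Euler's formula F = 2 − V + E = 2 − 77 + 152 = 77.

77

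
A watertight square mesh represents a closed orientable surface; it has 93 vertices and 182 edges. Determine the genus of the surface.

0

Every face is a square and each edge borders two faces, so 4F = 2·182, giving F = 91.
χ = V − E + F = 93 − 182 + 91 = 2.
For a closed orientable surface χ = 2 − 2g, so g = (2 − (2))/2 = 0.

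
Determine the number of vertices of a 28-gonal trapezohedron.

58

The n-trapezohedron (dual of the n-antiprism) has V = 2·28 + 2 = 58, E = 4·28 = 112, F = 2·28 = 56.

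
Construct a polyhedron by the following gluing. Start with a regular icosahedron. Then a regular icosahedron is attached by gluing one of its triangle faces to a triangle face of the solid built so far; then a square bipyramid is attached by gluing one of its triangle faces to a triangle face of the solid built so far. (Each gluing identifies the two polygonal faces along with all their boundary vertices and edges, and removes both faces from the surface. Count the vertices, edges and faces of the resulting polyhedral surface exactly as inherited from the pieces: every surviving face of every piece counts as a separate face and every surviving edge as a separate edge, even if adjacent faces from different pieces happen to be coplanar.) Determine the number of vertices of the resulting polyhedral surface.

24

A regular icosahedron: V=12, E=30, F=20.
Attach a regular icosahedron (V=12, E=30, F=20) along a 3-gon: merge 3 vertices and 3 edges, delete both glued faces → V=21, E=57, F=38.
Attach a square bipyramid (V=6, E=12, F=8) along a 3-gon: merge 3 vertices and 3 edges, delete both glued faces → V=24, E=66, F=44.
Check: V − E + F = 24 − 66 + 44 = 2.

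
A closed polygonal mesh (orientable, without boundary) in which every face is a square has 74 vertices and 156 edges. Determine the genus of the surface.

3

Every face is a square and each edge borders two faces, so 4F = 2·156, giving F = 78.
χ = V − E + F = 74 − 156 + 78 = -4.
For a closed orientable surface χ = 2 − 2g, so g = (2 − (-4))/2 = 3.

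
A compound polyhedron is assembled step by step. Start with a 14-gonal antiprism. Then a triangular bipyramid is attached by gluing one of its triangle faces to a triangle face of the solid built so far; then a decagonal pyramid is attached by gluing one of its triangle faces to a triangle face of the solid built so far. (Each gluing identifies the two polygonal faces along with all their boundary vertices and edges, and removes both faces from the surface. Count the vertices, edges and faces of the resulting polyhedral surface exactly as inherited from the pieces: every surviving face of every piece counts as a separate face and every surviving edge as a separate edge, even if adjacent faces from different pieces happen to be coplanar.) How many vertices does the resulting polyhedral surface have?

A 14-gonal antiprism: V=28, E=56, F=30.
Attach a triangular bipyramid (V=5, E=9, F=6) along a 3-gon: merge 3 vertices and 3 edges, delete both glued faces → V=30, E=62, F=34.
Attach a decagonal pyramid (V=11, E=20, F=11) along a 3-gon: merge 3 vertices and 3 edges, delete both glued faces → V=38, E=79, F=43.
Check: V − E + F = 38 − 79 + 43 = 2.

38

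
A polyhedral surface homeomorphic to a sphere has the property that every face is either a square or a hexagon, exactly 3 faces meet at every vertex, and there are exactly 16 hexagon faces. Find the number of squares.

Let x be the number of squares; then F = 16 + x.
Edge–face incidences: 2E = 6·16 + 4·x = 96 + 4x.
Every vertex has degree 3, so 3V = 2E.
Euler: V − E + F = 2 ⇒ (2E)/3 − E + (16 + x) = 2.
Multiply by 6: 2·(2E) − 3·(2E) + 6·(16 + x) = 12, i.e. 96 + 6x − (96 + 4x) = 12.
Collecting terms: 2x = 12, so x = 6.
Then 2E = 96 + 4·6 = 120, so E = 60, V = 2E/3 = 40, F = 16 + 6 = 22.

6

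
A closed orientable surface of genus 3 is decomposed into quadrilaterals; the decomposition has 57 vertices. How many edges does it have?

χ = 2 − 2·3 = -4, and every face is a square so 4F = 2E.
V − E + F = -4 with E = 4F/2 gives 57 − (4/2 − 1)·F = -4, so F = 61 and E = 122.

122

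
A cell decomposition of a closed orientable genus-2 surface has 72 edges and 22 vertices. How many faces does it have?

48

For a closed orientable surface of genus 2, χ = 2 − 2·2 = -2.
F = -2 − V + E = -2 − 22 + 72 = 48.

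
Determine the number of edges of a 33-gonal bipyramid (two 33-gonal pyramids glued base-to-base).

A bipyramid over an n-gon has 2n triangular faces and n + 2 vertices: V = 33 + 2 = 35, E = 3·33 = 99, F = 2·33 = 66.
Check: V − E + F = 35 − 99 + 66 = 2.

99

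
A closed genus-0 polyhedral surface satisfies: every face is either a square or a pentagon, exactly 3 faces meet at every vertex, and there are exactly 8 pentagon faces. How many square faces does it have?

2

Let x be the number of squares; then F = 8 + x.
Edge–face incidences: 2E = 5·8 + 4·x = 40 + 4x.
Every vertex has degree 3, so 3V = 2E.
Euler: V − E + F = 2 ⇒ (2E)/3 − E + (8 + x) = 2.
Multiply by 6: 2·(2E) − 3·(2E) + 6·(8 + x) = 12, i.e. 48 + 6x − (40 + 4x) = 12.
Collecting terms: 2x + 8 = 12, so 2x = 4, so x = 2.
Then 2E = 40 + 4·2 = 48, so E = 24, V = 2E/3 = 16, F = 8 + 2 = 10.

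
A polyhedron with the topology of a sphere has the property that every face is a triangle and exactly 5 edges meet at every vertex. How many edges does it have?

Each face has 3 edges and each edge borders two faces, so 2E = 3F.
Each vertex has degree 5, so 5V = 2E and hence V = 3F/5.
Euler: V − E + F = 2 ⇒ (3F/5) − (3F/2) + F = 2.
Multiply by 10: (6 − 15 + 10)F = 20, i.e. 1F = 20.
So F = 20, E = 3·20/2 = 30, V = 3·20/5 = 12.

30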